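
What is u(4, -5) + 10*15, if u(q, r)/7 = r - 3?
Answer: 94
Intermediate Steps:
u(q, r) = -21 + 7*r (u(q, r) = 7*(r - 3) = 7*(-3 + r) = -21 + 7*r)
u(4, -5) + 10*15 = (-21 + 7*(-5)) + 10*15 = (-21 - 35) + 150 = -56 + 150 = 94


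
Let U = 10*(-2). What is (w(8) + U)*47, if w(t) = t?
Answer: -564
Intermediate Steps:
U = -20
(w(8) + U)*47 = (8 - 20)*47 = -12*47 = -564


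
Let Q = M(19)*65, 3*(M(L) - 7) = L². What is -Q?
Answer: -24830/3 ≈ -8276.7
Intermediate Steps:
M(L) = 7 + L²/3
Q = 24830/3 (Q = (7 + (⅓)*19²)*65 = (7 + (⅓)*361)*65 = (7 + 361/3)*65 = (382/3)*65 = 24830/3 ≈ 8276.7)
-Q = -1*24830/3 = -24830/3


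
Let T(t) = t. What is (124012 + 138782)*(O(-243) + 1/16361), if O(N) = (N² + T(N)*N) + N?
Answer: 506726133042864/16361 ≈ 3.0972e+10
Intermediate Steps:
O(N) = N + 2*N² (O(N) = (N² + N*N) + N = (N² + N²) + N = 2*N² + N = N + 2*N²)
(124012 + 138782)*(O(-243) + 1/16361) = (124012 + 138782)*(-243*(1 + 2*(-243)) + 1/16361) = 262794*(-243*(1 - 486) + 1/16361) = 262794*(-243*(-485) + 1/16361) = 262794*(117855 + 1/16361) = 262794*(1928225656/16361) = 506726133042864/16361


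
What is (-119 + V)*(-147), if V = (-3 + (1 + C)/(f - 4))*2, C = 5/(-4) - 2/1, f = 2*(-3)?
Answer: 366177/20 ≈ 18309.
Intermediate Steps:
f = -6
C = -13/4 (C = 5*(-¼) - 2*1 = -5/4 - 2 = -13/4 ≈ -3.2500)
V = -111/20 (V = (-3 + (1 - 13/4)/(-6 - 4))*2 = (-3 - 9/4/(-10))*2 = (-3 - 9/4*(-⅒))*2 = (-3 + 9/40)*2 = -111/40*2 = -111/20 ≈ -5.5500)
(-119 + V)*(-147) = (-119 - 111/20)*(-147) = -2491/20*(-147) = 366177/20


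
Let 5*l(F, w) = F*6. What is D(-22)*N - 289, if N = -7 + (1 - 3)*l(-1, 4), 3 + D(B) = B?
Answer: -174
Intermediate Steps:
D(B) = -3 + B
l(F, w) = 6*F/5 (l(F, w) = (F*6)/5 = (6*F)/5 = 6*F/5)
N = -23/5 (N = -7 + (1 - 3)*((6/5)*(-1)) = -7 - 2*(-6/5) = -7 + 12/5 = -23/5 ≈ -4.6000)
D(-22)*N - 289 = (-3 - 22)*(-23/5) - 289 = -25*(-23/5) - 289 = 115 - 289 = -174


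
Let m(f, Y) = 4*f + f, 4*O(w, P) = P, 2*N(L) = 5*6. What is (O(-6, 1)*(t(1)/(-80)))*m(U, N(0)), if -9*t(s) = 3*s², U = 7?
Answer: 7/192 ≈ 0.036458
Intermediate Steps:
N(L) = 15 (N(L) = (5*6)/2 = (½)*30 = 15)
O(w, P) = P/4
t(s) = -s²/3
m(f, Y) = 5*f
(O(-6, 1)*(t(1)/(-80)))*m(U, N(0)) = (((¼)*1)*(-⅓*1²/(-80)))*(5*7) = ((-⅓*1*(-1/80))/4)*35 = ((-⅓*(-1/80))/4)*35 = ((¼)*(1/240))*35 = (1/960)*35 = 7/192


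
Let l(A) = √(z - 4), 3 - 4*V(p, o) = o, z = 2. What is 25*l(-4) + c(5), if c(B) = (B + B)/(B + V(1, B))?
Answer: 20/9 + 25*I*√2 ≈ 2.2222 + 35.355*I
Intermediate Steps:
V(p, o) = ¾ - o/4
l(A) = I*√2 (l(A) = √(2 - 4) = √(-2) = I*√2)
c(B) = 2*B/(¾ + 3*B/4) (c(B) = (B + B)/(B + (¾ - B/4)) = (2*B)/(¾ + 3*B/4) = 2*B/(¾ + 3*B/4))
25*l(-4) + c(5) = 25*(I*√2) + (8/3)*5/(1 + 5) = 25*I*√2 + (8/3)*5/6 = 25*I*√2 + (8/3)*5*(⅙) = 25*I*√2 + 20/9 = 20/9 + 25*I*√2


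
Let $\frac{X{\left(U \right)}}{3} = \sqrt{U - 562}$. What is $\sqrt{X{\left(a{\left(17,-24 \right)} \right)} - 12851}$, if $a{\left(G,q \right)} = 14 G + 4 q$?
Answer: $\sqrt{-12851 + 6 i \sqrt{105}} \approx 0.2712 + 113.36 i$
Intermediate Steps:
$a{\left(G,q \right)} = 4 q + 14 G$
$X{\left(U \right)} = 3 \sqrt{-562 + U}$ ($X{\left(U \right)} = 3 \sqrt{U - 562} = 3 \sqrt{-562 + U}$)
$\sqrt{X{\left(a{\left(17,-24 \right)} \right)} - 12851} = \sqrt{3 \sqrt{-562 + \left(4 \left(-24\right) + 14 \cdot 17\right)} - 12851} = \sqrt{3 \sqrt{-562 + \left(-96 + 238\right)} - 12851} = \sqrt{3 \sqrt{-562 + 142} - 12851} = \sqrt{3 \sqrt{-420} - 12851} = \sqrt{3 \cdot 2 i \sqrt{105} - 12851} = \sqrt{6 i \sqrt{105} - 12851} = \sqrt{-12851 + 6 i \sqrt{105}}$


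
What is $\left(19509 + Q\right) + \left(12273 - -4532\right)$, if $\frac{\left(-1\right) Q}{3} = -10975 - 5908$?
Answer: $86963$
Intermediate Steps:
$Q = 50649$ ($Q = - 3 \left(-10975 - 5908\right) = \left(-3\right) \left(-16883\right) = 50649$)
$\left(19509 + Q\right) + \left(12273 - -4532\right) = \left(19509 + 50649\right) + \left(12273 - -4532\right) = 70158 + \left(12273 + 4532\right) = 70158 + 16805 = 86963$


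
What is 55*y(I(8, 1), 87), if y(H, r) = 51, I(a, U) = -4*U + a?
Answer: 2805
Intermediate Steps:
I(a, U) = a - 4*U
55*y(I(8, 1), 87) = 55*51 = 2805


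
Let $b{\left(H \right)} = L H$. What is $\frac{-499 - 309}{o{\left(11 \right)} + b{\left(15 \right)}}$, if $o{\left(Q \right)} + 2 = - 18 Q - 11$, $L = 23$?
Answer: $- \frac{404}{67} \approx -6.0299$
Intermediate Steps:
$o{\left(Q \right)} = -13 - 18 Q$ ($o{\left(Q \right)} = -2 - \left(11 + 18 Q\right) = -13 - 18 Q$)
$b{\left(H \right)} = 23 H$
$\frac{-499 - 309}{o{\left(11 \right)} + b{\left(15 \right)}} = \frac{-499 - 309}{\left(-13 - 198\right) + 23 \cdot 15} = - \frac{808}{\left(-13 - 198\right) + 345} = - \frac{808}{-211 + 345} = - \frac{808}{134} = \left(-808\right) \frac{1}{134} = - \frac{404}{67}$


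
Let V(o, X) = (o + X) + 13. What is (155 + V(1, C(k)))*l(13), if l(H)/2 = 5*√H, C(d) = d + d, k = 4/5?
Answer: 1706*√13 ≈ 6151.1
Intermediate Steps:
k = ⅘ (k = 4*(⅕) = ⅘ ≈ 0.80000)
C(d) = 2*d
l(H) = 10*√H (l(H) = 2*(5*√H) = 10*√H)
V(o, X) = 13 + X + o (V(o, X) = (X + o) + 13 = 13 + X + o)
(155 + V(1, C(k)))*l(13) = (155 + (13 + 2*(⅘) + 1))*(10*√13) = (155 + (13 + 8/5 + 1))*(10*√13) = (155 + 78/5)*(10*√13) = 853*(10*√13)/5 = 1706*√13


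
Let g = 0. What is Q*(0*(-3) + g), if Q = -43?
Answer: 0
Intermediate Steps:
Q*(0*(-3) + g) = -43*(0*(-3) + 0) = -43*(0 + 0) = -43*0 = 0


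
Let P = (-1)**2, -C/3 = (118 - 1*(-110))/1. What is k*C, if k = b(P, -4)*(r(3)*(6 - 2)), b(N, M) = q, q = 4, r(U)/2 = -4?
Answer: 87552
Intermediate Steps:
r(U) = -8 (r(U) = 2*(-4) = -8)
C = -684 (C = -3*(118 - 1*(-110))/1 = -3*(118 + 110) = -684 ≈ -684.00)
P = 1
b(N, M) = 4
k = -128 (k = 4*(-8*(6 - 2)) = 4*(-8*4) = 4*(-32) = -128)
k*C = -128*(-684) = 87552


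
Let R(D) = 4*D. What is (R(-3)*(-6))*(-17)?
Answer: -1224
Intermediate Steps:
(R(-3)*(-6))*(-17) = ((4*(-3))*(-6))*(-17) = -12*(-6)*(-17) = 72*(-17) = -1224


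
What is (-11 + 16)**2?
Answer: 25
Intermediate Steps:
(-11 + 16)**2 = 5**2 = 25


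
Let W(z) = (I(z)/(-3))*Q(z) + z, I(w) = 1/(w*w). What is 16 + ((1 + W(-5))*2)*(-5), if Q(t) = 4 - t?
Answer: 286/5 ≈ 57.200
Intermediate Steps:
I(w) = w⁻²
W(z) = z - (4 - z)/(3*z²) (W(z) = (1/(z²*(-3)))*(4 - z) + z = (-⅓/z²)*(4 - z) + z = (-1/(3*z²))*(4 - z) + z = -(4 - z)/(3*z²) + z = z - (4 - z)/(3*z²))
16 + ((1 + W(-5))*2)*(-5) = 16 + ((1 + (⅓)*(-4 - 5 + 3*(-5)³)/(-5)²)*2)*(-5) = 16 + ((1 + (⅓)*(1/25)*(-4 - 5 + 3*(-125)))*2)*(-5) = 16 + ((1 + (⅓)*(1/25)*(-4 - 5 - 375))*2)*(-5) = 16 + ((1 + (⅓)*(1/25)*(-384))*2)*(-5) = 16 + ((1 - 128/25)*2)*(-5) = 16 - 103/25*2*(-5) = 16 - 206/25*(-5) = 16 + 206/5 = 286/5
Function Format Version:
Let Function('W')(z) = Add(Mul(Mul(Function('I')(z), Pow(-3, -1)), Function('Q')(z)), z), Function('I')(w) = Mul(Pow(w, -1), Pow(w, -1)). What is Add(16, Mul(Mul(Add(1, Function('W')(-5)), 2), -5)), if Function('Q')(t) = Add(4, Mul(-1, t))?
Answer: Rational(286, 5) ≈ 57.200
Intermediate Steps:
Function('I')(w) = Pow(w, -2)
Function('W')(z) = Add(z, Mul(Rational(-1, 3), Pow(z, -2), Add(4, Mul(-1, z)))) (Function('W')(z) = Add(Mul(Mul(Pow(z, -2), Pow(-3, -1)), Add(4, Mul(-1, z))), z) = Add(Mul(Mul(Pow(z, -2), Rational(-1, 3)), Add(4, Mul(-1, z))), z) = Add(Mul(Mul(Rational(-1, 3), Pow(z, -2)), Add(4, Mul(-1, z))), z) = Add(Mul(Rational(-1, 3), Pow(z, -2), Add(4, Mul(-1, z))), z) = Add(z, Mul(Rational(-1, 3), Pow(z, -2), Add(4, Mul(-1, z)))))
Add(16, Mul(Mul(Add(1, Function('W')(-5)), 2), -5)) = Add(16, Mul(Mul(Add(1, Mul(Rational(1, 3), Pow(-5, -2), Add(-4, -5, Mul(3, Pow(-5, 3))))), 2), -5)) = Add(16, Mul(Mul(Add(1, Mul(Rational(1, 3), Rational(1, 25), Add(-4, -5, Mul(3, -125)))), 2), -5)) = Add(16, Mul(Mul(Add(1, Mul(Rational(1, 3), Rational(1, 25), Add(-4, -5, -375))), 2), -5)) = Add(16, Mul(Mul(Add(1, Mul(Rational(1, 3), Rational(1, 25), -384)), 2), -5)) = Add(16, Mul(Mul(Add(1, Rational(-128, 25)), 2), -5)) = Add(16, Mul(Mul(Rational(-103, 25), 2), -5)) = Add(16, Mul(Rational(-206, 25), -5)) = Add(16, Rational(206, 5)) = Rational(286, 5)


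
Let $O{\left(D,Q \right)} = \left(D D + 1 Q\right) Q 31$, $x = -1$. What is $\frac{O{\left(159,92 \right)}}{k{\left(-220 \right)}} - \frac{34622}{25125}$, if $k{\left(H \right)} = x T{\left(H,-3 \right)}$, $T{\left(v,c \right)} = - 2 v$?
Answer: $- \frac{90907780409}{552750} \approx -1.6446 \cdot 10^{5}$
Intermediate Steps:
$O{\left(D,Q \right)} = 31 Q \left(Q + D^{2}\right)$ ($O{\left(D,Q \right)} = \left(D^{2} + Q\right) Q 31 = \left(Q + D^{2}\right) Q 31 = Q \left(Q + D^{2}\right) 31 = 31 Q \left(Q + D^{2}\right)$)
$k{\left(H \right)} = 2 H$ ($k{\left(H \right)} = - \left(-2\right) H = 2 H$)
$\frac{O{\left(159,92 \right)}}{k{\left(-220 \right)}} - \frac{34622}{25125} = \frac{31 \cdot 92 \left(92 + 159^{2}\right)}{2 \left(-220\right)} - \frac{34622}{25125} = \frac{31 \cdot 92 \left(92 + 25281\right)}{-440} - \frac{34622}{25125} = 31 \cdot 92 \cdot 25373 \left(- \frac{1}{440}\right) - \frac{34622}{25125} = 72363796 \left(- \frac{1}{440}\right) - \frac{34622}{25125} = - \frac{18090949}{110} - \frac{34622}{25125} = - \frac{90907780409}{552750}$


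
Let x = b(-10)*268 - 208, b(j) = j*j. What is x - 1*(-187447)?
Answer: 214039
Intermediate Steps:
b(j) = j²
x = 26592 (x = (-10)²*268 - 208 = 100*268 - 208 = 26800 - 208 = 26592)
x - 1*(-187447) = 26592 - 1*(-187447) = 26592 + 187447 = 214039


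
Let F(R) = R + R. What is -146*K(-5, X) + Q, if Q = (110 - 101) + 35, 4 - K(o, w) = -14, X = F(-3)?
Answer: -2584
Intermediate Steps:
F(R) = 2*R
X = -6 (X = 2*(-3) = -6)
K(o, w) = 18 (K(o, w) = 4 - 1*(-14) = 4 + 14 = 18)
Q = 44 (Q = 9 + 35 = 44)
-146*K(-5, X) + Q = -146*18 + 44 = -2628 + 44 = -2584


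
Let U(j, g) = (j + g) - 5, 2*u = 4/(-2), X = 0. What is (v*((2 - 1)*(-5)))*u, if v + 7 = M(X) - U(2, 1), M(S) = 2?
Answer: -15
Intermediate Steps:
u = -1 (u = (4/(-2))/2 = (4*(-½))/2 = (½)*(-2) = -1)
U(j, g) = -5 + g + j (U(j, g) = (g + j) - 5 = -5 + g + j)
v = -3 (v = -7 + (2 - (-5 + 1 + 2)) = -7 + (2 - 1*(-2)) = -7 + (2 + 2) = -7 + 4 = -3)
(v*((2 - 1)*(-5)))*u = -3*(2 - 1)*(-5)*(-1) = -3*(-5)*(-1) = 15*(-1) = -15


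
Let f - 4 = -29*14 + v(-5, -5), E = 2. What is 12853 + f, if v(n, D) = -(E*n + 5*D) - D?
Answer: 12491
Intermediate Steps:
v(n, D) = -6*D - 2*n (v(n, D) = -(2*n + 5*D) - D = (-5*D - 2*n) - D = -6*D - 2*n)
f = -362 (f = 4 + (-29*14 + (-6*(-5) - 2*(-5))) = 4 + (-406 + (30 + 10)) = 4 + (-406 + 40) = 4 - 366 = -362)
12853 + f = 12853 - 362 = 12491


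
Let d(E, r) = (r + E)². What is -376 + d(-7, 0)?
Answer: -327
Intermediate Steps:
d(E, r) = (E + r)²
-376 + d(-7, 0) = -376 + (-7 + 0)² = -376 + (-7)² = -376 + 49 = -327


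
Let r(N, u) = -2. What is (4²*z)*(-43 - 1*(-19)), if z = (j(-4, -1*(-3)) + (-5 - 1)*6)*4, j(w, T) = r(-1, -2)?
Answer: 58368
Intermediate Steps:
j(w, T) = -2
z = -152 (z = (-2 + (-5 - 1)*6)*4 = (-2 - 6*6)*4 = (-2 - 36)*4 = -38*4 = -152)
(4²*z)*(-43 - 1*(-19)) = (4²*(-152))*(-43 - 1*(-19)) = (16*(-152))*(-43 + 19) = -2432*(-24) = 58368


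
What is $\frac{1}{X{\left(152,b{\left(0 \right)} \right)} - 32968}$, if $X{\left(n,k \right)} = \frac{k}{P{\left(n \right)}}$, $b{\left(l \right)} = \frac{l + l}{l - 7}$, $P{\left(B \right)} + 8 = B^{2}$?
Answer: $- \frac{1}{32968} \approx -3.0332 \cdot 10^{-5}$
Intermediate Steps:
$P{\left(B \right)} = -8 + B^{2}$
$b{\left(l \right)} = \frac{2 l}{-7 + l}$
$X{\left(n,k \right)} = \frac{k}{-8 + n^{2}}$
$\frac{1}{X{\left(152,b{\left(0 \right)} \right)} - 32968} = \frac{1}{\frac{2 \cdot 0 \frac{1}{-7 + 0}}{-8 + 152^{2}} - 32968} = \frac{1}{\frac{2 \cdot 0 \frac{1}{-7}}{-8 + 23104} - 32968} = \frac{1}{\frac{2 \cdot 0 \left(- \frac{1}{7}\right)}{23096} - 32968} = \frac{1}{0 \cdot \frac{1}{23096} - 32968} = \frac{1}{0 - 32968} = \frac{1}{-32968} = - \frac{1}{32968}$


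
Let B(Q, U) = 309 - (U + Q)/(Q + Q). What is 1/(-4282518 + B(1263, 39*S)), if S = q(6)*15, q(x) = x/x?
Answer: -421/1802810297 ≈ -2.3352e-7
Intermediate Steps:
q(x) = 1
S = 15 (S = 1*15 = 15)
B(Q, U) = 309 - (Q + U)/(2*Q)
1/(-4282518 + B(1263, 39*S)) = 1/(-4282518 + (1/2)*(-39*15 + 617*1263)/1263) = 1/(-4282518 + (1/2)*(1/1263)*(-1*585 + 779271)) = 1/(-4282518 + (1/2)*(1/1263)*(-585 + 779271)) = 1/(-4282518 + (1/2)*(1/1263)*778686) = 1/(-4282518 + 129781/421) = 1/(-1802810297/421) = -421/1802810297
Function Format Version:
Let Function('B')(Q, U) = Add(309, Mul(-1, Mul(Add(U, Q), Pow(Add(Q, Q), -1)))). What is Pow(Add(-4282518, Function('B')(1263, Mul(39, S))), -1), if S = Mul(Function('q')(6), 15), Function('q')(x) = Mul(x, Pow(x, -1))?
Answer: Rational(-421, 1802810297) ≈ -2.3352e-7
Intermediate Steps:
Function('q')(x) = 1
S = 15 (S = Mul(1, 15) = 15)
Function('B')(Q, U) = Add(309, Mul(Rational(-1, 2), Pow(Q, -1), Add(Q, U))) (Function('B')(Q, U) = Add(309, Mul(-1, Mul(Add(Q, U), Pow(Mul(2, Q), -1)))) = Add(309, Mul(-1, Mul(Add(Q, U), Mul(Rational(1, 2), Pow(Q, -1))))) = Add(309, Mul(-1, Mul(Rational(1, 2), Pow(Q, -1), Add(Q, U)))) = Add(309, Mul(Rational(-1, 2), Pow(Q, -1), Add(Q, U))))
Pow(Add(-4282518, Function('B')(1263, Mul(39, S))), -1) = Pow(Add(-4282518, Mul(Rational(1, 2), Pow(1263, -1), Add(Mul(-1, Mul(39, 15)), Mul(617, 1263)))), -1) = Pow(Add(-4282518, Mul(Rational(1, 2), Rational(1, 1263), Add(Mul(-1, 585), 779271))), -1) = Pow(Add(-4282518, Mul(Rational(1, 2), Rational(1, 1263), Add(-585, 779271))), -1) = Pow(Add(-4282518, Mul(Rational(1, 2), Rational(1, 1263), 778686)), -1) = Pow(Add(-4282518, Rational(129781, 421)), -1) = Pow(Rational(-1802810297, 421), -1) = Rational(-421, 1802810297)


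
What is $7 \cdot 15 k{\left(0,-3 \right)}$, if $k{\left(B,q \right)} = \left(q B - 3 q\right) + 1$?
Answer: $1050$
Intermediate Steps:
$k{\left(B,q \right)} = 1 - 3 q + B q$ ($k{\left(B,q \right)} = \left(B q - 3 q\right) + 1 = \left(- 3 q + B q\right) + 1 = 1 - 3 q + B q$)
$7 \cdot 15 k{\left(0,-3 \right)} = 7 \cdot 15 \left(1 - -9 + 0 \left(-3\right)\right) = 105 \left(1 + 9 + 0\right) = 105 \cdot 10 = 1050$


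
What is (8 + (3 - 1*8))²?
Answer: 9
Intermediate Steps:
(8 + (3 - 1*8))² = (8 + (3 - 8))² = (8 - 5)² = 3² = 9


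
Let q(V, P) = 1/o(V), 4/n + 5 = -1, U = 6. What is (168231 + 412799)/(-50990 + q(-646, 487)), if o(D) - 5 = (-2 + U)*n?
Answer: -4067210/356927 ≈ -11.395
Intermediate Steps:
n = -⅔ (n = 4/(-5 - 1) = 4/(-6) = 4*(-⅙) = -⅔ ≈ -0.66667)
o(D) = 7/3 (o(D) = 5 + (-2 + 6)*(-⅔) = 5 + 4*(-⅔) = 5 - 8/3 = 7/3)
q(V, P) = 3/7 (q(V, P) = 1/(7/3) = 3/7)
(168231 + 412799)/(-50990 + q(-646, 487)) = (168231 + 412799)/(-50990 + 3/7) = 581030/(-356927/7) = 581030*(-7/356927) = -4067210/356927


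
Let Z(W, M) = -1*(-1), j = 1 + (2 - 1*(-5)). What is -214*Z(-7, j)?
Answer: -214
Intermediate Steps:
j = 8 (j = 1 + (2 + 5) = 1 + 7 = 8)
Z(W, M) = 1
-214*Z(-7, j) = -214*1 = -214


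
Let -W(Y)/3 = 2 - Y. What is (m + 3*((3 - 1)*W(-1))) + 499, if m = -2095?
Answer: -1650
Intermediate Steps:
W(Y) = -6 + 3*Y (W(Y) = -3*(2 - Y) = -6 + 3*Y)
(m + 3*((3 - 1)*W(-1))) + 499 = (-2095 + 3*((3 - 1)*(-6 + 3*(-1)))) + 499 = (-2095 + 3*(2*(-6 - 3))) + 499 = (-2095 + 3*(2*(-9))) + 499 = (-2095 + 3*(-18)) + 499 = (-2095 - 54) + 499 = -2149 + 499 = -1650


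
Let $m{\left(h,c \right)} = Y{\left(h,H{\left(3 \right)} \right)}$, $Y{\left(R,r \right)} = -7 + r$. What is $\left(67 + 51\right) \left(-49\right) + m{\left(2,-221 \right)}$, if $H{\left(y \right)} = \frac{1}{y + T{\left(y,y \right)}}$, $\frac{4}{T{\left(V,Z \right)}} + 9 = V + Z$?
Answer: $- \frac{28942}{5} \approx -5788.4$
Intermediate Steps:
$T{\left(V,Z \right)} = \frac{4}{-9 + V + Z}$ ($T{\left(V,Z \right)} = \frac{4}{-9 + \left(V + Z\right)} = \frac{4}{-9 + V + Z}$)
$H{\left(y \right)} = \frac{1}{y + \frac{4}{-9 + 2 y}}$ ($H{\left(y \right)} = \frac{1}{y + \frac{4}{-9 + y + y}} = \frac{1}{y + \frac{4}{-9 + 2 y}}$)
$m{\left(h,c \right)} = - \frac{32}{5}$ ($m{\left(h,c \right)} = -7 + \frac{-9 + 2 \cdot 3}{4 + 3 \left(-9 + 2 \cdot 3\right)} = -7 + \frac{-9 + 6}{4 + 3 \left(-9 + 6\right)} = -7 + \frac{1}{4 + 3 \left(-3\right)} \left(-3\right) = -7 + \frac{1}{4 - 9} \left(-3\right) = -7 + \frac{1}{-5} \left(-3\right) = -7 - - \frac{3}{5} = -7 + \frac{3}{5} = - \frac{32}{5}$)
$\left(67 + 51\right) \left(-49\right) + m{\left(2,-221 \right)} = \left(67 + 51\right) \left(-49\right) - \frac{32}{5} = 118 \left(-49\right) - \frac{32}{5} = -5782 - \frac{32}{5} = - \frac{28942}{5}$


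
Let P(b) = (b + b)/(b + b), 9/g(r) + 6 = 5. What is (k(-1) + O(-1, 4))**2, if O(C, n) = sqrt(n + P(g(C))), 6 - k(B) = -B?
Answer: (5 + sqrt(5))**2 ≈ 52.361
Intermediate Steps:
g(r) = -9 (g(r) = 9/(-6 + 5) = 9/(-1) = 9*(-1) = -9)
P(b) = 1 (P(b) = (2*b)/((2*b)) = (2*b)*(1/(2*b)) = 1)
k(B) = 6 + B (k(B) = 6 - (-1)*B = 6 + B)
O(C, n) = sqrt(1 + n) (O(C, n) = sqrt(n + 1) = sqrt(1 + n))
(k(-1) + O(-1, 4))**2 = ((6 - 1) + sqrt(1 + 4))**2 = (5 + sqrt(5))**2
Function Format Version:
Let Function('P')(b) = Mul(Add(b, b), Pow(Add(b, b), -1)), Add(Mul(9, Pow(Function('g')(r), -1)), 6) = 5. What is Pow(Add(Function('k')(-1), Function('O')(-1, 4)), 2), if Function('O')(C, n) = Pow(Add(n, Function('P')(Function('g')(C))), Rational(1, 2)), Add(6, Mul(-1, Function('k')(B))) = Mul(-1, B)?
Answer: Pow(Add(5, Pow(5, Rational(1, 2))), 2) ≈ 52.361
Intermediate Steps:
Function('g')(r) = -9 (Function('g')(r) = Mul(9, Pow(Add(-6, 5), -1)) = Mul(9, Pow(-1, -1)) = Mul(9, -1) = -9)
Function('P')(b) = 1 (Function('P')(b) = Mul(Mul(2, b), Pow(Mul(2, b), -1)) = Mul(Mul(2, b), Mul(Rational(1, 2), Pow(b, -1))) = 1)
Function('k')(B) = Add(6, B) (Function('k')(B) = Add(6, Mul(-1, Mul(-1, B))) = Add(6, B))
Function('O')(C, n) = Pow(Add(1, n), Rational(1, 2)) (Function('O')(C, n) = Pow(Add(n, 1), Rational(1, 2)) = Pow(Add(1, n), Rational(1, 2)))
Pow(Add(Function('k')(-1), Function('O')(-1, 4)), 2) = Pow(Add(Add(6, -1), Pow(Add(1, 4), Rational(1, 2))), 2) = Pow(Add(5, Pow(5, Rational(1, 2))), 2)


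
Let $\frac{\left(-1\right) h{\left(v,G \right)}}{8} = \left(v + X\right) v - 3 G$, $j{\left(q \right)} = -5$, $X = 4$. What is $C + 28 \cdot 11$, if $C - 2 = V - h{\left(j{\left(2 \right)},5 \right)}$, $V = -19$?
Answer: $211$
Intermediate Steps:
$h{\left(v,G \right)} = 24 G - 8 v \left(4 + v\right)$ ($h{\left(v,G \right)} = - 8 \left(\left(v + 4\right) v - 3 G\right) = - 8 \left(\left(4 + v\right) v - 3 G\right) = - 8 \left(v \left(4 + v\right) - 3 G\right) = - 8 \left(- 3 G + v \left(4 + v\right)\right) = 24 G - 8 v \left(4 + v\right)$)
$C = -97$ ($C = 2 - \left(19 - 200 + 120 + 160\right) = 2 - \left(299 - 200\right) = 2 - 99 = -97$)
$C + 28 \cdot 11 = -97 + 28 \cdot 11 = -97 + 308 = 211$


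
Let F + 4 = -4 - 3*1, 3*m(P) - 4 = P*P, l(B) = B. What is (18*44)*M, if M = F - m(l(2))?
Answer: -10824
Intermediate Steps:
m(P) = 4/3 + P²/3 (m(P) = 4/3 + (P*P)/3 = 4/3 + P²/3)
F = -11 (F = -4 + (-4 - 3*1) = -4 + (-4 - 3) = -4 - 7 = -11)
M = -41/3 (M = -11 - (4/3 + (⅓)*2²) = -11 - (4/3 + (⅓)*4) = -11 - (4/3 + 4/3) = -11 - 1*8/3 = -11 - 8/3 = -41/3 ≈ -13.667)
(18*44)*M = (18*44)*(-41/3) = 792*(-41/3) = -10824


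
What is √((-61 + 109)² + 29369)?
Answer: √31673 ≈ 177.97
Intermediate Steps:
√((-61 + 109)² + 29369) = √(48² + 29369) = √(2304 + 29369) = √31673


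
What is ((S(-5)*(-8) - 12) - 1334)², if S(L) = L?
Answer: 1705636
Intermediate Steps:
((S(-5)*(-8) - 12) - 1334)² = ((-5*(-8) - 12) - 1334)² = ((40 - 12) - 1334)² = (28 - 1334)² = (-1306)² = 1705636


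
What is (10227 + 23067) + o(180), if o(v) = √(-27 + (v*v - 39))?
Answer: 33294 + √32334 ≈ 33474.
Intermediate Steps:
o(v) = √(-66 + v²) (o(v) = √(-27 + (v² - 39)) = √(-27 + (-39 + v²)) = √(-66 + v²))
(10227 + 23067) + o(180) = (10227 + 23067) + √(-66 + 180²) = 33294 + √(-66 + 32400) = 33294 + √32334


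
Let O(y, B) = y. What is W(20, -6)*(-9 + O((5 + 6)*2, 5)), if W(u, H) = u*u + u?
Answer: 5460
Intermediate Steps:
W(u, H) = u + u**2 (W(u, H) = u**2 + u = u + u**2)
W(20, -6)*(-9 + O((5 + 6)*2, 5)) = (20*(1 + 20))*(-9 + (5 + 6)*2) = (20*21)*(-9 + 11*2) = 420*(-9 + 22) = 420*13 = 5460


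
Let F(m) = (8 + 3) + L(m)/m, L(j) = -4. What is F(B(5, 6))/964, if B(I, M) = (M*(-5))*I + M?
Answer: 397/34704 ≈ 0.011440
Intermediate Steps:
B(I, M) = M - 5*I*M (B(I, M) = (-5*M)*I + M = -5*I*M + M = M - 5*I*M)
F(m) = 11 - 4/m (F(m) = (8 + 3) - 4/m = 11 - 4/m)
F(B(5, 6))/964 = (11 - 4*1/(6*(1 - 5*5)))/964 = (11 - 4*1/(6*(1 - 25)))*(1/964) = (11 - 4/(6*(-24)))*(1/964) = (11 - 4/(-144))*(1/964) = (11 - 4*(-1/144))*(1/964) = (11 + 1/36)*(1/964) = (397/36)*(1/964) = 397/34704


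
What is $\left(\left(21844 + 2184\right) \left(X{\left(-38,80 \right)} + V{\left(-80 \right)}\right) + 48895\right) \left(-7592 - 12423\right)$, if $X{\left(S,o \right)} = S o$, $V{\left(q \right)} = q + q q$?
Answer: $-1578397611025$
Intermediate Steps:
$V{\left(q \right)} = q + q^{2}$
$\left(\left(21844 + 2184\right) \left(X{\left(-38,80 \right)} + V{\left(-80 \right)}\right) + 48895\right) \left(-7592 - 12423\right) = \left(\left(21844 + 2184\right) \left(\left(-38\right) 80 - 80 \left(1 - 80\right)\right) + 48895\right) \left(-7592 - 12423\right) = \left(24028 \left(-3040 - -6320\right) + 48895\right) \left(-20015\right) = \left(24028 \left(-3040 + 6320\right) + 48895\right) \left(-20015\right) = \left(24028 \cdot 3280 + 48895\right) \left(-20015\right) = \left(78811840 + 48895\right) \left(-20015\right) = 78860735 \left(-20015\right) = -1578397611025$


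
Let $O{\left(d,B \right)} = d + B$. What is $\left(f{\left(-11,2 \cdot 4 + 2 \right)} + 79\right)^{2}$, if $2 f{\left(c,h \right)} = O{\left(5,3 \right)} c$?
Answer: $1225$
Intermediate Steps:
$O{\left(d,B \right)} = B + d$
$f{\left(c,h \right)} = 4 c$ ($f{\left(c,h \right)} = \frac{\left(3 + 5\right) c}{2} = \frac{8 c}{2} = 4 c$)
$\left(f{\left(-11,2 \cdot 4 + 2 \right)} + 79\right)^{2} = \left(4 \left(-11\right) + 79\right)^{2} = \left(-44 + 79\right)^{2} = 35^{2} = 1225$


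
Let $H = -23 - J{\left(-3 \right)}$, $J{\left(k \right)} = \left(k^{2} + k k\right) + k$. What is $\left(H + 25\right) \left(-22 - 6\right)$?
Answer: $364$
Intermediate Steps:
$J{\left(k \right)} = k + 2 k^{2}$ ($J{\left(k \right)} = \left(k^{2} + k^{2}\right) + k = 2 k^{2} + k = k + 2 k^{2}$)
$H = -38$ ($H = -23 - - 3 \left(1 + 2 \left(-3\right)\right) = -23 - - 3 \left(1 - 6\right) = -23 - \left(-3\right) \left(-5\right) = -23 - 15 = -38$)
$\left(H + 25\right) \left(-22 - 6\right) = \left(-38 + 25\right) \left(-22 - 6\right) = \left(-13\right) \left(-28\right) = 364$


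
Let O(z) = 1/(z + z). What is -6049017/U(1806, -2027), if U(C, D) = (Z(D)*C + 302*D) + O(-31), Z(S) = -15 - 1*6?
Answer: 41671006/4478329 ≈ 9.3050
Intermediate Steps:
Z(S) = -21 (Z(S) = -15 - 6 = -21)
O(z) = 1/(2*z)
U(C, D) = -1/62 - 21*C + 302*D (U(C, D) = (-21*C + 302*D) + (½)/(-31) = (-21*C + 302*D) + (½)*(-1/31) = (-21*C + 302*D) - 1/62 = -1/62 - 21*C + 302*D)
-6049017/U(1806, -2027) = -6049017/(-1/62 - 21*1806 + 302*(-2027)) = -6049017/(-1/62 - 37926 - 612154) = -6049017/(-40304961/62) = -6049017*(-62/40304961) = 41671006/4478329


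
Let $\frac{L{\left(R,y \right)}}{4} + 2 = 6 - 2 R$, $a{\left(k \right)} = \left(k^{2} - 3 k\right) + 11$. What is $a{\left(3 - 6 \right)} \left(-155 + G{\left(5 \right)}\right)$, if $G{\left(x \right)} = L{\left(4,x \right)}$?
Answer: $-4959$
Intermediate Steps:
$a{\left(k \right)} = 11 + k^{2} - 3 k$
$L{\left(R,y \right)} = 16 - 8 R$ ($L{\left(R,y \right)} = -8 + 4 \left(6 - 2 R\right) = -8 - \left(-24 + 8 R\right) = 16 - 8 R$)
$G{\left(x \right)} = -16$ ($G{\left(x \right)} = 16 - 32 = -16$)
$a{\left(3 - 6 \right)} \left(-155 + G{\left(5 \right)}\right) = \left(11 + \left(3 - 6\right)^{2} - 3 \left(3 - 6\right)\right) \left(-155 - 16\right) = \left(11 + \left(3 - 6\right)^{2} - 3 \left(3 - 6\right)\right) \left(-171\right) = \left(11 + \left(-3\right)^{2} - -9\right) \left(-171\right) = \left(11 + 9 + 9\right) \left(-171\right) = 29 \left(-171\right) = -4959$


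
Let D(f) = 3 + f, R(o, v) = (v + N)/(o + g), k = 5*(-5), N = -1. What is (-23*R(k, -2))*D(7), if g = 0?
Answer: -138/5 ≈ -27.600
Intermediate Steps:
k = -25
R(o, v) = (-1 + v)/o (R(o, v) = (v - 1)/(o + 0) = (-1 + v)/o)
(-23*R(k, -2))*D(7) = (-23*(-1 - 2)/(-25))*(3 + 7) = -(-23)*(-3)/25*10 = -23*3/25*10 = -69/25*10 = -138/5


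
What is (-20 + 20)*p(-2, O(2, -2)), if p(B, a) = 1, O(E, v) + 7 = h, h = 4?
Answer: 0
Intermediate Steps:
O(E, v) = -3 (O(E, v) = -7 + 4 = -3)
(-20 + 20)*p(-2, O(2, -2)) = (-20 + 20)*1 = 0*1 = 0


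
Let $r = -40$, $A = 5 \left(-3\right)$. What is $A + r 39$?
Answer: $-1575$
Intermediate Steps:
$A = -15$
$A + r 39 = -15 - 1560 = -1575$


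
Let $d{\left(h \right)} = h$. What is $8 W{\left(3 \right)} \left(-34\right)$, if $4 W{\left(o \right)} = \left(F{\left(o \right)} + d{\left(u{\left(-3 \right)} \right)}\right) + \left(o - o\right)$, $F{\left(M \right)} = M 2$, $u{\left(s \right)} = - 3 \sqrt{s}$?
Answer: $-408 + 204 i \sqrt{3} \approx -408.0 + 353.34 i$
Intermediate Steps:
$F{\left(M \right)} = 2 M$
$W{\left(o \right)} = \frac{o}{2} - \frac{3 i \sqrt{3}}{4}$ ($W{\left(o \right)} = \frac{\left(2 o - 3 \sqrt{-3}\right) + \left(o - o\right)}{4} = \frac{\left(2 o - 3 i \sqrt{3}\right) + 0}{4} = \frac{2 o - 3 i \sqrt{3}}{4} = \frac{o}{2} - \frac{3 i \sqrt{3}}{4}$)
$8 W{\left(3 \right)} \left(-34\right) = 8 \left(\frac{1}{2} \cdot 3 - \frac{3 i \sqrt{3}}{4}\right) \left(-34\right) = 8 \left(\frac{3}{2} - \frac{3 i \sqrt{3}}{4}\right) \left(-34\right) = \left(12 - 6 i \sqrt{3}\right) \left(-34\right) = -408 + 204 i \sqrt{3}$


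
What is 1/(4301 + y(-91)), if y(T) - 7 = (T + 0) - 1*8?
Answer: 1/4209 ≈ 0.00023759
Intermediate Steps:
y(T) = -1 + T (y(T) = 7 + ((T + 0) - 1*8) = 7 + (T - 8) = 7 + (-8 + T) = -1 + T)
1/(4301 + y(-91)) = 1/(4301 + (-1 - 91)) = 1/(4301 - 92) = 1/4209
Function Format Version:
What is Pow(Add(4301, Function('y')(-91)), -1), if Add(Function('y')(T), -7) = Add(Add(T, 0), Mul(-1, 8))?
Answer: Rational(1, 4209) ≈ 0.00023759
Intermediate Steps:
Function('y')(T) = Add(-1, T) (Function('y')(T) = Add(7, Add(Add(T, 0), Mul(-1, 8))) = Add(7, Add(T, -8)) = Add(7, Add(-8, T)) = Add(-1, T))
Pow(Add(4301, Function('y')(-91)), -1) = Pow(Add(4301, Add(-1, -91)), -1) = Pow(Add(4301, -92), -1) = Pow(4209, -1) = Rational(1, 4209)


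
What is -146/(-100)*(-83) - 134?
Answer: -12759/50 ≈ -255.18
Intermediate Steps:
-146/(-100)*(-83) - 134 = -146*(-1/100)*(-83) - 134 = (73/50)*(-83) - 134 = -6059/50 - 134 = -12759/50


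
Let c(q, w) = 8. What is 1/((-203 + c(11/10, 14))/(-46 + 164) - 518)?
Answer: -118/61319 ≈ -0.0019244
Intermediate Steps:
1/((-203 + c(11/10, 14))/(-46 + 164) - 518) = 1/((-203 + 8)/(-46 + 164) - 518) = 1/(-195/118 - 518) = 1/(-61319/118) = -118/61319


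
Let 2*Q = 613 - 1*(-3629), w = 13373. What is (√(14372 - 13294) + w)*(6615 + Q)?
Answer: 116826528 + 61152*√22 ≈ 1.1711e+8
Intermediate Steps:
Q = 2121 (Q = (613 - 1*(-3629))/2 = (613 + 3629)/2 = (½)*4242 = 2121)
(√(14372 - 13294) + w)*(6615 + Q) = (√(14372 - 13294) + 13373)*(6615 + 2121) = (√1078 + 13373)*8736 = (7*√22 + 13373)*8736 = (13373 + 7*√22)*8736 = 116826528 + 61152*√22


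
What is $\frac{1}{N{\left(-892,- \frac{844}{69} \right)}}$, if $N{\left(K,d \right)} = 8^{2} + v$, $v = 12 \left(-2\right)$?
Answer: $\frac{1}{40} \approx 0.025$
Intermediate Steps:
$v = -24$
$N{\left(K,d \right)} = 40$ ($N{\left(K,d \right)} = 8^{2} - 24 = 64 - 24 = 40$)
$\frac{1}{N{\left(-892,- \frac{844}{69} \right)}} = \frac{1}{40}$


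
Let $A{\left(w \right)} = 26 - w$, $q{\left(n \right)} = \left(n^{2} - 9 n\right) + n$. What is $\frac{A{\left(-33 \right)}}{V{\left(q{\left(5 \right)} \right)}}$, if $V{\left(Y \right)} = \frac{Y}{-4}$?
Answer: $\frac{236}{15} \approx 15.733$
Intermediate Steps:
$q{\left(n \right)} = n^{2} - 8 n$
$V{\left(Y \right)} = - \frac{Y}{4}$ ($V{\left(Y \right)} = Y \left(- \frac{1}{4}\right) = - \frac{Y}{4}$)
$\frac{A{\left(-33 \right)}}{V{\left(q{\left(5 \right)} \right)}} = \frac{26 - -33}{\left(- \frac{1}{4}\right) 5 \left(-8 + 5\right)} = \frac{26 + 33}{\left(- \frac{1}{4}\right) 5 \left(-3\right)} = \frac{59}{\left(- \frac{1}{4}\right) \left(-15\right)} = \frac{59}{\frac{15}{4}} = 59 \cdot \frac{4}{15} = \frac{236}{15}$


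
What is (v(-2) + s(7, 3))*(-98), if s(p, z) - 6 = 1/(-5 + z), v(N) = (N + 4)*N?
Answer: -147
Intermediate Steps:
v(N) = N*(4 + N) (v(N) = (4 + N)*N = N*(4 + N))
s(p, z) = 6 + 1/(-5 + z)
(v(-2) + s(7, 3))*(-98) = (-2*(4 - 2) + (-29 + 6*3)/(-5 + 3))*(-98) = (-2*2 + (-29 + 18)/(-2))*(-98) = (-4 - 1/2*(-11))*(-98) = (-4 + 11/2)*(-98) = (3/2)*(-98) = -147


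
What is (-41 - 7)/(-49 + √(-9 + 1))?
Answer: 784/803 + 32*I*√2/803 ≈ 0.97634 + 0.056357*I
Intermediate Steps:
(-41 - 7)/(-49 + √(-9 + 1)) = -48/(-49 + √(-8)) = -48/(-49 + 2*I*√2)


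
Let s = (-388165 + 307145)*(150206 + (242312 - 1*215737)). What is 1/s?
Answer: -1/14322796620 ≈ -6.9819e-11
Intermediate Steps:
s = -14322796620 (s = -81020*(150206 + (242312 - 215737)) = -81020*(150206 + 26575) = -81020*176781 = -14322796620)
1/s = 1/(-14322796620) = -1/14322796620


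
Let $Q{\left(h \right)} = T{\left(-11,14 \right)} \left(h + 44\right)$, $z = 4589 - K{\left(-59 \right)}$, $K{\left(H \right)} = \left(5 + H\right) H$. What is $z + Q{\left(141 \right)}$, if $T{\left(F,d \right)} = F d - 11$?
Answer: $-29122$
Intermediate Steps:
$K{\left(H \right)} = H \left(5 + H\right)$
$T{\left(F,d \right)} = -11 + F d$
$z = 1403$ ($z = 4589 - - 59 \left(5 - 59\right) = 4589 - \left(-59\right) \left(-54\right) = 4589 - 3186 = 1403$)
$Q{\left(h \right)} = -7260 - 165 h$ ($Q{\left(h \right)} = \left(-11 - 154\right) \left(h + 44\right) = \left(-11 - 154\right) \left(44 + h\right) = - 165 \left(44 + h\right) = -7260 - 165 h$)
$z + Q{\left(141 \right)} = 1403 - 30525 = -29122$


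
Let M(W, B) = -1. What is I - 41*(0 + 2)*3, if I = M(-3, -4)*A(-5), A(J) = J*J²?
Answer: -121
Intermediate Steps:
A(J) = J³
I = 125 (I = -1*(-5)³ = -1*(-125) = 125)
I - 41*(0 + 2)*3 = 125 - 41*(0 + 2)*3 = 125 - 82*3 = 125 - 41*6 = 125 - 246 = -121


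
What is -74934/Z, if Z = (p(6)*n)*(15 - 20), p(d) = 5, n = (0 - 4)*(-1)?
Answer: 37467/50 ≈ 749.34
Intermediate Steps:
n = 4 (n = -4*(-1) = 4)
Z = -100 (Z = (5*4)*(15 - 20) = 20*(-5) = -100)
-74934/Z = -74934/(-100) = -74934*(-1/100) = 37467/50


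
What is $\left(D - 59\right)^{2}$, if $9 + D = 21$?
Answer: $2209$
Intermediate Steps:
$D = 12$ ($D = -9 + 21 = 12$)
$\left(D - 59\right)^{2} = \left(12 - 59\right)^{2} = \left(-47\right)^{2} = 2209$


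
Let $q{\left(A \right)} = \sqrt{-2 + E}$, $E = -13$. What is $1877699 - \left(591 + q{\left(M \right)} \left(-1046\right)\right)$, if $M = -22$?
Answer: $1877108 + 1046 i \sqrt{15} \approx 1.8771 \cdot 10^{6} + 4051.1 i$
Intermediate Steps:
$q{\left(A \right)} = i \sqrt{15}$ ($q{\left(A \right)} = \sqrt{-2 - 13} = \sqrt{-15} = i \sqrt{15}$)
$1877699 - \left(591 + q{\left(M \right)} \left(-1046\right)\right) = 1877699 - \left(591 + i \sqrt{15} \left(-1046\right)\right) = 1877699 - \left(591 - 1046 i \sqrt{15}\right) = 1877108 + 1046 i \sqrt{15}$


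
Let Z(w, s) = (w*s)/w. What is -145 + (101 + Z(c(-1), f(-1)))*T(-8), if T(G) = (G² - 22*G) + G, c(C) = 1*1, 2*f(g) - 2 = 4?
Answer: 23983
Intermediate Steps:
f(g) = 3 (f(g) = 1 + (½)*4 = 1 + 2 = 3)
c(C) = 1
Z(w, s) = s (Z(w, s) = (s*w)/w = s)
T(G) = G² - 21*G
-145 + (101 + Z(c(-1), f(-1)))*T(-8) = -145 + (101 + 3)*(-8*(-21 - 8)) = -145 + 104*(-8*(-29)) = -145 + 104*232 = -145 + 24128 = 23983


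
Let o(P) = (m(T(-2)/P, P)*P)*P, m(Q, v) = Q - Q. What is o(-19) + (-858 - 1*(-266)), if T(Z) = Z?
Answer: -592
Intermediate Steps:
m(Q, v) = 0
o(P) = 0 (o(P) = (0*P)*P = 0*P = 0)
o(-19) + (-858 - 1*(-266)) = 0 + (-858 - 1*(-266)) = 0 + (-858 + 266) = 0 - 592 = -592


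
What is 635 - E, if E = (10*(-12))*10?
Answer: 1835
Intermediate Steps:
E = -1200 (E = -120*10 = -1200)
635 - E = 635 - 1*(-1200) = 635 + 1200 = 1835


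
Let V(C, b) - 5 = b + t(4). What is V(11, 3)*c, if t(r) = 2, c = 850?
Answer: 8500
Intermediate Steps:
V(C, b) = 7 + b (V(C, b) = 5 + (b + 2) = 5 + (2 + b) = 7 + b)
V(11, 3)*c = (7 + 3)*850 = 10*850 = 8500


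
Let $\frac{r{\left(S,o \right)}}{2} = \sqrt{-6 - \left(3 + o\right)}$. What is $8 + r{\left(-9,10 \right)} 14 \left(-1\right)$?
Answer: $8 - 28 i \sqrt{19} \approx 8.0 - 122.05 i$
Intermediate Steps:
$r{\left(S,o \right)} = 2 \sqrt{-9 - o}$ ($r{\left(S,o \right)} = 2 \sqrt{-6 - \left(3 + o\right)} = 2 \sqrt{-9 - o}$)
$8 + r{\left(-9,10 \right)} 14 \left(-1\right) = 8 + 2 \sqrt{-9 - 10} \cdot 14 \left(-1\right) = 8 + 2 \sqrt{-9 - 10} \left(-14\right) = 8 + 2 \sqrt{-19} \left(-14\right) = 8 + 2 i \sqrt{19} \left(-14\right) = 8 - 28 i \sqrt{19}$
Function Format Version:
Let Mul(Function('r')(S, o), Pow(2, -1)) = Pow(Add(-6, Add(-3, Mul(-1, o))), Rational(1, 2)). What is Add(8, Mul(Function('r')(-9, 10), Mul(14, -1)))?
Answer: Add(8, Mul(-28, I, Pow(19, Rational(1, 2)))) ≈ Add(8.0000, Mul(-122.05, I))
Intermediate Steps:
Function('r')(S, o) = Mul(2, Pow(Add(-9, Mul(-1, o)), Rational(1, 2))) (Function('r')(S, o) = Mul(2, Pow(Add(-6, Add(-3, Mul(-1, o))), Rational(1, 2))) = Mul(2, Pow(Add(-9, Mul(-1, o)), Rational(1, 2))))
Add(8, Mul(Function('r')(-9, 10), Mul(14, -1))) = Add(8, Mul(Mul(2, Pow(Add(-9, Mul(-1, 10)), Rational(1, 2))), Mul(14, -1))) = Add(8, Mul(Mul(2, Pow(Add(-9, -10), Rational(1, 2))), -14)) = Add(8, Mul(Mul(2, Pow(-19, Rational(1, 2))), -14)) = Add(8, Mul(Mul(2, Mul(I, Pow(19, Rational(1, 2)))), -14)) = Add(8, Mul(Mul(2, I, Pow(19, Rational(1, 2))), -14)) = Add(8, Mul(-28, I, Pow(19, Rational(1, 2))))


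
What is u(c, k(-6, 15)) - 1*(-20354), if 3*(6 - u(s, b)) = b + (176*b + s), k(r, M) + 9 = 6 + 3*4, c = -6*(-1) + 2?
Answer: 59479/3 ≈ 19826.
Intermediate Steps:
c = 8 (c = 6 + 2 = 8)
k(r, M) = 9 (k(r, M) = -9 + (6 + 3*4) = -9 + (6 + 12) = -9 + 18 = 9)
u(s, b) = 6 - 59*b - s/3 (u(s, b) = 6 - (b + (176*b + s))/3 = 6 - (b + (s + 176*b))/3 = 6 - (s + 177*b)/3 = 6 + (-59*b - s/3) = 6 - 59*b - s/3)
u(c, k(-6, 15)) - 1*(-20354) = (6 - 59*9 - 1/3*8) - 1*(-20354) = (6 - 531 - 8/3) + 20354 = -1583/3 + 20354 = 59479/3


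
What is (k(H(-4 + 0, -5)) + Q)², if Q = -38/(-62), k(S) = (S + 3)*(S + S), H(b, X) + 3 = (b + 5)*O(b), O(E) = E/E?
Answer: 11025/961 ≈ 11.472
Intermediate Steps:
O(E) = 1
H(b, X) = 2 + b (H(b, X) = -3 + (b + 5)*1 = -3 + (5 + b)*1 = -3 + (5 + b) = 2 + b)
k(S) = 2*S*(3 + S) (k(S) = (3 + S)*(2*S) = 2*S*(3 + S))
Q = 19/31 (Q = -38*(-1/62) = 19/31 ≈ 0.61290)
(k(H(-4 + 0, -5)) + Q)² = (2*(2 + (-4 + 0))*(3 + (2 + (-4 + 0))) + 19/31)² = (2*(2 - 4)*(3 + (2 - 4)) + 19/31)² = (2*(-2)*(3 - 2) + 19/31)² = (2*(-2)*1 + 19/31)² = (-4 + 19/31)² = (-105/31)² = 11025/961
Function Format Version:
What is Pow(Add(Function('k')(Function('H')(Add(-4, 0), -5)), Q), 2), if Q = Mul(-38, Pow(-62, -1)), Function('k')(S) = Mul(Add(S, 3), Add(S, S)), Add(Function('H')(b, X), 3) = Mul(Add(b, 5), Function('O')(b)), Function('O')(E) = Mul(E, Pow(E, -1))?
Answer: Rational(11025, 961) ≈ 11.472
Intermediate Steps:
Function('O')(E) = 1
Function('H')(b, X) = Add(2, b) (Function('H')(b, X) = Add(-3, Mul(Add(b, 5), 1)) = Add(-3, Mul(Add(5, b), 1)) = Add(-3, Add(5, b)) = Add(2, b))
Function('k')(S) = Mul(2, S, Add(3, S)) (Function('k')(S) = Mul(Add(3, S), Mul(2, S)) = Mul(2, S, Add(3, S)))
Q = Rational(19, 31) (Q = Mul(-38, Rational(-1, 62)) = Rational(19, 31) ≈ 0.61290)
Pow(Add(Function('k')(Function('H')(Add(-4, 0), -5)), Q), 2) = Pow(Add(Mul(2, Add(2, Add(-4, 0)), Add(3, Add(2, Add(-4, 0)))), Rational(19, 31)), 2) = Pow(Add(Mul(2, Add(2, -4), Add(3, Add(2, -4))), Rational(19, 31)), 2) = Pow(Add(Mul(2, -2, Add(3, -2)), Rational(19, 31)), 2) = Pow(Add(Mul(2, -2, 1), Rational(19, 31)), 2) = Pow(Add(-4, Rational(19, 31)), 2) = Pow(Rational(-105, 31), 2) = Rational(11025, 961)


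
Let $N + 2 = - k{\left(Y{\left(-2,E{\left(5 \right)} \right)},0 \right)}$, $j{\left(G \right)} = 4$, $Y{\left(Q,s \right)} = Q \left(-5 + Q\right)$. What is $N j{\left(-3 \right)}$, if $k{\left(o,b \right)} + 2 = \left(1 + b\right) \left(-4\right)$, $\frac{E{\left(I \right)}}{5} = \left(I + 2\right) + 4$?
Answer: $16$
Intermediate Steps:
$E{\left(I \right)} = 30 + 5 I$ ($E{\left(I \right)} = 5 \left(\left(I + 2\right) + 4\right) = 5 \left(\left(2 + I\right) + 4\right) = 5 \left(6 + I\right) = 30 + 5 I$)
$k{\left(o,b \right)} = -6 - 4 b$ ($k{\left(o,b \right)} = -2 + \left(1 + b\right) \left(-4\right) = -2 - \left(4 + 4 b\right) = -6 - 4 b$)
$N = 4$ ($N = -2 - \left(-6 - 0\right) = -2 - \left(-6 + 0\right) = -2 - -6 = -2 + 6 = 4$)
$N j{\left(-3 \right)} = 4 \cdot 4 = 16$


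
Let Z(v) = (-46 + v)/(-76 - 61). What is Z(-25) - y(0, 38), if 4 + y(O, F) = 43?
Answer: -5272/137 ≈ -38.482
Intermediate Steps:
y(O, F) = 39 (y(O, F) = -4 + 43 = 39)
Z(v) = 46/137 - v/137 (Z(v) = (-46 + v)/(-137) = (-46 + v)*(-1/137) = 46/137 - v/137)
Z(-25) - y(0, 38) = (46/137 - 1/137*(-25)) - 1*39 = (46/137 + 25/137) - 39 = 71/137 - 39 = -5272/137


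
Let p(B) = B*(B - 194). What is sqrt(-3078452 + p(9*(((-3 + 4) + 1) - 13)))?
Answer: I*sqrt(3049445) ≈ 1746.3*I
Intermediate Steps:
p(B) = B*(-194 + B)
sqrt(-3078452 + p(9*(((-3 + 4) + 1) - 13))) = sqrt(-3078452 + (9*(((-3 + 4) + 1) - 13))*(-194 + 9*(((-3 + 4) + 1) - 13))) = sqrt(-3078452 + (9*((1 + 1) - 13))*(-194 + 9*((1 + 1) - 13))) = sqrt(-3078452 + (9*(2 - 13))*(-194 + 9*(2 - 13))) = sqrt(-3078452 + (9*(-11))*(-194 + 9*(-11))) = sqrt(-3078452 - 99*(-194 - 99)) = sqrt(-3078452 - 99*(-293)) = sqrt(-3078452 + 29007) = sqrt(-3049445) = I*sqrt(3049445)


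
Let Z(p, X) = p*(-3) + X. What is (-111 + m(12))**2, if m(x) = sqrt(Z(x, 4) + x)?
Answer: 12301 - 444*I*sqrt(5) ≈ 12301.0 - 992.81*I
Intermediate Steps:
Z(p, X) = X - 3*p (Z(p, X) = -3*p + X = X - 3*p)
m(x) = sqrt(4 - 2*x) (m(x) = sqrt((4 - 3*x) + x) = sqrt(4 - 2*x))
(-111 + m(12))**2 = (-111 + sqrt(4 - 2*12))**2 = (-111 + sqrt(4 - 24))**2 = (-111 + sqrt(-20))**2 = (-111 + 2*I*sqrt(5))**2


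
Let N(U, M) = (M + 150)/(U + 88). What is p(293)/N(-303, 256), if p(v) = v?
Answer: -62995/406 ≈ -155.16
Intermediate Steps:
N(U, M) = (150 + M)/(88 + U)
p(293)/N(-303, 256) = 293/(((150 + 256)/(88 - 303))) = 293/((406/(-215))) = 293/((-1/215*406)) = 293/(-406/215) = 293*(-215/406) = -62995/406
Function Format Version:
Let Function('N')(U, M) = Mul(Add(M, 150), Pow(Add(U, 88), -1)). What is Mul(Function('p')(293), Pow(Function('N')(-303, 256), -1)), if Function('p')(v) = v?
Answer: Rational(-62995, 406) ≈ -155.16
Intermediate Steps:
Function('N')(U, M) = Mul(Pow(Add(88, U), -1), Add(150, M)) (Function('N')(U, M) = Mul(Add(150, M), Pow(Add(88, U), -1)) = Mul(Pow(Add(88, U), -1), Add(150, M)))
Mul(Function('p')(293), Pow(Function('N')(-303, 256), -1)) = Mul(293, Pow(Mul(Pow(Add(88, -303), -1), Add(150, 256)), -1)) = Mul(293, Pow(Mul(Pow(-215, -1), 406), -1)) = Mul(293, Pow(Mul(Rational(-1, 215), 406), -1)) = Mul(293, Pow(Rational(-406, 215), -1)) = Mul(293, Rational(-215, 406)) = Rational(-62995, 406)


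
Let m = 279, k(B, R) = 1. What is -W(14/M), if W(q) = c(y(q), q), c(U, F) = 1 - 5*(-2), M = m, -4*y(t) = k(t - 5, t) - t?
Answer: -11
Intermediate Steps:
y(t) = -¼ + t/4 (y(t) = -(1 - t)/4 = -¼ + t/4)
M = 279
c(U, F) = 11 (c(U, F) = 1 + 10 = 11)
W(q) = 11
-W(14/M) = -1*11 = -11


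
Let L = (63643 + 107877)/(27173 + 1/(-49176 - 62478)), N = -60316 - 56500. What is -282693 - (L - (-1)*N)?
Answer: -503285679480737/3033974141 ≈ -1.6588e+5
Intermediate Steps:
N = -116816
L = 19150894080/3033974141 (L = 171520/(27173 + 1/(-111654)) = 171520/(27173 - 1/111654) = 171520/(3033974141/111654) = 171520*(111654/3033974141) = 19150894080/3033974141 ≈ 6.3121)
-282693 - (L - (-1)*N) = -282693 - (19150894080/3033974141 - (-1)*(-116816)) = -282693 - (19150894080/3033974141 - 1*116816) = -282693 - (19150894080/3033974141 - 116816) = -282693 - 1*(-354397572360976/3033974141) = -282693 + 354397572360976/3033974141 = -503285679480737/3033974141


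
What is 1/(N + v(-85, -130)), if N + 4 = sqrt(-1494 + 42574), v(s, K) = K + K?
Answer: -33/3577 - sqrt(10270)/14308 ≈ -0.016308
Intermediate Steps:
v(s, K) = 2*K
N = -4 + 2*sqrt(10270) (N = -4 + sqrt(-1494 + 42574) = -4 + sqrt(41080) = -4 + 2*sqrt(10270) ≈ 198.68)
1/(N + v(-85, -130)) = 1/((-4 + 2*sqrt(10270)) + 2*(-130)) = 1/((-4 + 2*sqrt(10270)) - 260) = 1/(-264 + 2*sqrt(10270))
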